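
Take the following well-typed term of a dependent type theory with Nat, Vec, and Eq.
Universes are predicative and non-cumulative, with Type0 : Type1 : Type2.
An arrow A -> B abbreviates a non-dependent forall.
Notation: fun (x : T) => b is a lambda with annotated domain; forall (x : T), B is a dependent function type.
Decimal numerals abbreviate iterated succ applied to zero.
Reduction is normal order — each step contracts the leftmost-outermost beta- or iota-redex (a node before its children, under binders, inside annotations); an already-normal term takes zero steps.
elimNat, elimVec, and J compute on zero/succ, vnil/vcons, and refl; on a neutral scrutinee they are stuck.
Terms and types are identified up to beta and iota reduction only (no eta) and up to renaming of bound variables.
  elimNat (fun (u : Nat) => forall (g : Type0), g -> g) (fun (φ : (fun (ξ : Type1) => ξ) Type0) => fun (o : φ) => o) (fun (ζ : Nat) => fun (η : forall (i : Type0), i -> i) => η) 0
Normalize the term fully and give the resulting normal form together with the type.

normal form:
  fun (u : Type0) => fun (g : u) => g
the term's type:
  forall (u : Type0), u -> u


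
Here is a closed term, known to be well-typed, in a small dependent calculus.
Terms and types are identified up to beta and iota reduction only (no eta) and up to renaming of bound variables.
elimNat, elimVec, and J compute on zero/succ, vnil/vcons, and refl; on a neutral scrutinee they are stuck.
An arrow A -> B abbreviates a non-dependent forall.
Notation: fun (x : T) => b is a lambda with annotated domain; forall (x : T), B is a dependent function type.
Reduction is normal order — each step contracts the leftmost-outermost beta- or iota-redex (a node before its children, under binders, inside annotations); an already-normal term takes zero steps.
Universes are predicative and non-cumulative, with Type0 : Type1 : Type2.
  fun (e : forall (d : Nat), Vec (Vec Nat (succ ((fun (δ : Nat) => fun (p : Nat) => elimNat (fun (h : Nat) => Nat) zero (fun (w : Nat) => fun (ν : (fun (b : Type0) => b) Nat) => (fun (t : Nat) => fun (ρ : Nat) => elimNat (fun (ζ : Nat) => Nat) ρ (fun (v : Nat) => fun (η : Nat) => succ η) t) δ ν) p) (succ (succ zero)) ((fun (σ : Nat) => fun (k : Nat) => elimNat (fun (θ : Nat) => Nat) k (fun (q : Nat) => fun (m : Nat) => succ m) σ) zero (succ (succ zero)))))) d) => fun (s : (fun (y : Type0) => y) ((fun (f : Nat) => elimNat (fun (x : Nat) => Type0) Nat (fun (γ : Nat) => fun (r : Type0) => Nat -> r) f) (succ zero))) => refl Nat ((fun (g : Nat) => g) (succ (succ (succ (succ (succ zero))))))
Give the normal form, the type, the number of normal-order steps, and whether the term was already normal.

resulting normal form:
  fun (e : forall (d : Nat), Vec (Vec Nat (succ (succ (succ (succ (succ zero)))))) d) => fun (δ : Nat -> Nat) => refl Nat (succ (succ (succ (succ (succ zero)))))
the term's type:
  (forall (e : Nat), Vec (Vec Nat (succ (succ (succ (succ (succ zero)))))) e) -> (Nat -> Nat) -> Eq Nat (succ (succ (succ (succ (succ zero))))) (succ (succ (succ (succ (succ zero)))))
reduction steps (normal order): 29
already normal: no
first redex: a beta-redex


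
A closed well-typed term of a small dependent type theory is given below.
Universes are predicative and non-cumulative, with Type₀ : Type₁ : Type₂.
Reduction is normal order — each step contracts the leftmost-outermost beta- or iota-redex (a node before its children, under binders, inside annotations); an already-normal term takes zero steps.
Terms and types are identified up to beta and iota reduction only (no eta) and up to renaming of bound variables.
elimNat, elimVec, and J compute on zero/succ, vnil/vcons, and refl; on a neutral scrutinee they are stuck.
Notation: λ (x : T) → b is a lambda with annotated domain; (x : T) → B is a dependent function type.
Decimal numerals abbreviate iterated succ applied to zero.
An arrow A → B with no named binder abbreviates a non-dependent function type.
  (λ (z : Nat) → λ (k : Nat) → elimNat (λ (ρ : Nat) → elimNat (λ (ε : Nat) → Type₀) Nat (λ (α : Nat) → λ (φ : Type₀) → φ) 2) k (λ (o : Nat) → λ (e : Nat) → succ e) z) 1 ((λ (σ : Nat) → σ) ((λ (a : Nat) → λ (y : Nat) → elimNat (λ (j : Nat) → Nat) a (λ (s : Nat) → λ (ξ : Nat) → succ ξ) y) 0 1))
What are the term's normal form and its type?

normal form:
  2
the term's type:
  Nat
observation: reduction starts at a beta-redex, and 13 normal-order steps reach the normal form.


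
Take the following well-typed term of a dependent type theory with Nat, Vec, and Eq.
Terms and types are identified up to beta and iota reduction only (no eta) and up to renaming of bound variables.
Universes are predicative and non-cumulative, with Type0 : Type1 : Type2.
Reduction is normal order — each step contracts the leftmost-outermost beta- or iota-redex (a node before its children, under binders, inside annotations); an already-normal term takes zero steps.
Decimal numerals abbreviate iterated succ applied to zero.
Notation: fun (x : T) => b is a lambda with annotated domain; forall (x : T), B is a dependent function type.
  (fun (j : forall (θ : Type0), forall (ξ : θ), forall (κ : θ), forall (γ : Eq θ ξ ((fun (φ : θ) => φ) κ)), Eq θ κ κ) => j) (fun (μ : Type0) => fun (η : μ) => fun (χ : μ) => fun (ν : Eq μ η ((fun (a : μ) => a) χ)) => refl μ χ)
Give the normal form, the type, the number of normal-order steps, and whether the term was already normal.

resulting normal form:
  fun (j : Type0) => fun (θ : j) => fun (ξ : j) => fun (κ : Eq j θ ξ) => refl j ξ
type:
  forall (j : Type0), forall (θ : j), forall (ξ : j), forall (κ : Eq j θ ξ), Eq j ξ ξ
normal-order step count: 2
started in normal form: no
first contracted redex: a beta-redex


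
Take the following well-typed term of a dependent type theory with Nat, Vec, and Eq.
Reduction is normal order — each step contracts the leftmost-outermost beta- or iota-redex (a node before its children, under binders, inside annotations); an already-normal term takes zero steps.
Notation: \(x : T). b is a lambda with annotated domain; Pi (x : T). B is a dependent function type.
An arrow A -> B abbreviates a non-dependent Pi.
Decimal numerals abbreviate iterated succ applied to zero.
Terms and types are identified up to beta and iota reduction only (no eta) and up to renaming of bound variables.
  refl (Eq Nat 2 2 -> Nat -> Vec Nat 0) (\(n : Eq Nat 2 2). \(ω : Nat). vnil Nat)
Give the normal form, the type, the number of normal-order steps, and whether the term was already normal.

normal form:
  refl (Eq Nat 2 2 -> Nat -> Vec Nat 0) (\(n : Eq Nat 2 2). \(ω : Nat). vnil Nat)
inferred type:
  Eq (Eq Nat 2 2 -> Nat -> Vec Nat 0) (\(n : Eq Nat 2 2). \(ω : Nat). vnil Nat) (\(z : Eq Nat 2 2). \(s : Nat). vnil Nat)
reduction steps (normal order): 0
started in normal form: yes


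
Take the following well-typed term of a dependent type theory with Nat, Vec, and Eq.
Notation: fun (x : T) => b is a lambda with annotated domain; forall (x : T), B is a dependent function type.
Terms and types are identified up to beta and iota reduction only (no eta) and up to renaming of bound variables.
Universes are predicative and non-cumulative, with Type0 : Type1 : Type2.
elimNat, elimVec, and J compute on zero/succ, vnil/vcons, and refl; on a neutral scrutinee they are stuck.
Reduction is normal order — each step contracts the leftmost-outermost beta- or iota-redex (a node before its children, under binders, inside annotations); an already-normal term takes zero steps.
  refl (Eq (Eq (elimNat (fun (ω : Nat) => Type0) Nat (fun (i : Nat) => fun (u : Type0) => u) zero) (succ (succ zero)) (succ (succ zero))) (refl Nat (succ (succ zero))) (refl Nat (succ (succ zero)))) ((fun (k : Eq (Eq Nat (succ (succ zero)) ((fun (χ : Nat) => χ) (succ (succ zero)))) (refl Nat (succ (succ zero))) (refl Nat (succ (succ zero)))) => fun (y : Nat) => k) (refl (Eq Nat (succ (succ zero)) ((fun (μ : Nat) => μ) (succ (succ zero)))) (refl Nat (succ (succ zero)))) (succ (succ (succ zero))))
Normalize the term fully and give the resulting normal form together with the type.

reduced normal form:
  refl (Eq (Eq Nat (succ (succ zero)) (succ (succ zero))) (refl Nat (succ (succ zero))) (refl Nat (succ (succ zero)))) (refl (Eq Nat (succ (succ zero)) (succ (succ zero))) (refl Nat (succ (succ zero))))
type:
  Eq (Eq (Eq Nat (succ (succ zero)) (succ (succ zero))) (refl Nat (succ (succ zero))) (refl Nat (succ (succ zero)))) (refl (Eq Nat (succ (succ zero)) (succ (succ zero))) (refl Nat (succ (succ zero)))) (refl (Eq Nat (succ (succ zero)) (succ (succ zero))) (refl Nat (succ (succ zero))))


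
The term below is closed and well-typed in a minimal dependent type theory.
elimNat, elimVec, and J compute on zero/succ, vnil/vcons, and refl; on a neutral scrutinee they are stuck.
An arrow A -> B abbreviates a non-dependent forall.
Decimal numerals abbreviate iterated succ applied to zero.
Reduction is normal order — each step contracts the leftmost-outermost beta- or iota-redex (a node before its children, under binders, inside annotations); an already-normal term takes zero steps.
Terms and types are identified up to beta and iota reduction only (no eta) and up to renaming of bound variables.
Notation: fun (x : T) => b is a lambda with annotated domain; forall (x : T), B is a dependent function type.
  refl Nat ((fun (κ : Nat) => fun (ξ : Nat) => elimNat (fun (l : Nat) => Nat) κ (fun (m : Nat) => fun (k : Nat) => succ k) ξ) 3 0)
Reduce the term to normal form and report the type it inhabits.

resulting normal form:
  refl Nat 3
inferred type:
  Eq Nat 3 3
observation: 3 normal-order steps separate the term from its normal form.


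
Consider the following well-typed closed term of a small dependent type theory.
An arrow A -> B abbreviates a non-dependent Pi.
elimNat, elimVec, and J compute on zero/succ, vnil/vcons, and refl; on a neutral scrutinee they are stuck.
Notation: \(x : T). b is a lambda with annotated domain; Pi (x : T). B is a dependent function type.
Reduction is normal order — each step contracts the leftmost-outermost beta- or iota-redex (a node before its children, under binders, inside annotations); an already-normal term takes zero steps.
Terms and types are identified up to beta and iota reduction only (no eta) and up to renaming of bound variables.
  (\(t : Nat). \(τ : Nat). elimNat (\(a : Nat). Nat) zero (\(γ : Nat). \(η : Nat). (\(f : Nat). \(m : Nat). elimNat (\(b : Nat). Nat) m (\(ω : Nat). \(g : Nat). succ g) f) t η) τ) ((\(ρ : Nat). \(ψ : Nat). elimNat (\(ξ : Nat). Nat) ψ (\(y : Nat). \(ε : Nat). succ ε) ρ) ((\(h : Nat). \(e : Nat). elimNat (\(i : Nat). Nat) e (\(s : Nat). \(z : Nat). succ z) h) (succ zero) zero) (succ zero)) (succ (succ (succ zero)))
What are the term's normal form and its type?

resulting normal form:
  succ (succ (succ (succ (succ (succ zero)))))
type:
  Nat
observation: 75 normal-order steps separate the term from its normal form.


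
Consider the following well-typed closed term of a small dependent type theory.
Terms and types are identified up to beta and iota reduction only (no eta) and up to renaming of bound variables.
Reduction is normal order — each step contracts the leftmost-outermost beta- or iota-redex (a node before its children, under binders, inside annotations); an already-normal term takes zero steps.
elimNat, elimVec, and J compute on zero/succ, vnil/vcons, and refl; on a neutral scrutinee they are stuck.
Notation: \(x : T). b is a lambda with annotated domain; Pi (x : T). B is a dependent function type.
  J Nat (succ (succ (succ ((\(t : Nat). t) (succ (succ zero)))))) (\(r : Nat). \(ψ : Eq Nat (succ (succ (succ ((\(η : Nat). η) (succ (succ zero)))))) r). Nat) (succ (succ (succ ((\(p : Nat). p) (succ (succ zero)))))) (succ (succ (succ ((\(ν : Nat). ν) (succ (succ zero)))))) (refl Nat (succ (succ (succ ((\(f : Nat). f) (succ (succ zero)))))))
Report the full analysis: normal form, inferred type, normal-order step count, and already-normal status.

resulting normal form:
  succ (succ (succ (succ (succ zero))))
the term's type:
  Nat
normal-order step count: 2
term was already normal: no
first redex: a J iota-redex


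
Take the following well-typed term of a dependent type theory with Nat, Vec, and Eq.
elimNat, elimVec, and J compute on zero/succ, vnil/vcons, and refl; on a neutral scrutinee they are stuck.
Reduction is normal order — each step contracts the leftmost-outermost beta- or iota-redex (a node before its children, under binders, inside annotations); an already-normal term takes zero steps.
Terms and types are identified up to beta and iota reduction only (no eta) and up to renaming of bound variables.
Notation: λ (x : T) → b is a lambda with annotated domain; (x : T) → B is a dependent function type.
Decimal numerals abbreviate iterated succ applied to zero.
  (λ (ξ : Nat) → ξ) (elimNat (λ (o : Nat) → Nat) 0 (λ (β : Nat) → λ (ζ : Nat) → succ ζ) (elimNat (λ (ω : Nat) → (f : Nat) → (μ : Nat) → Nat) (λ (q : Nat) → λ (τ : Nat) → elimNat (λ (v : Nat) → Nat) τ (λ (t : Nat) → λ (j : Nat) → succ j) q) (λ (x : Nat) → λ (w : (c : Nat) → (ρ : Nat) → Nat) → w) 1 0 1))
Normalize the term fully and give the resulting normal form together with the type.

normal form:
  1
type:
  Nat
observation: the first redex contracted is a beta-redex; the normal form is reached in 12 normal-order steps.


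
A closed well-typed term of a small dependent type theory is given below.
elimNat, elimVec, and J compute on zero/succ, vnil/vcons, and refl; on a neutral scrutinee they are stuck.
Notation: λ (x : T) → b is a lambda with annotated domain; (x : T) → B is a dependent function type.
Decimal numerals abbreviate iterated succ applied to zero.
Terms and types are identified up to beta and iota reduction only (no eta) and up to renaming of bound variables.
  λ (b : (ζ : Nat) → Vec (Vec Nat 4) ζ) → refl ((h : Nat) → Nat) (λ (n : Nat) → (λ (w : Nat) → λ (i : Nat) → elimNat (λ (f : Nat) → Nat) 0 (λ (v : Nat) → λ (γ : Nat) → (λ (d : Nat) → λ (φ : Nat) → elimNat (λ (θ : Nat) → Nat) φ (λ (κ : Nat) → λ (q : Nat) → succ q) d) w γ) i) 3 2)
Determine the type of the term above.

type:
  (b : (ζ : Nat) → Vec (Vec Nat 4) ζ) → Eq ((h : Nat) → Nat) (λ (n : Nat) → 6) (λ (w : Nat) → 6)


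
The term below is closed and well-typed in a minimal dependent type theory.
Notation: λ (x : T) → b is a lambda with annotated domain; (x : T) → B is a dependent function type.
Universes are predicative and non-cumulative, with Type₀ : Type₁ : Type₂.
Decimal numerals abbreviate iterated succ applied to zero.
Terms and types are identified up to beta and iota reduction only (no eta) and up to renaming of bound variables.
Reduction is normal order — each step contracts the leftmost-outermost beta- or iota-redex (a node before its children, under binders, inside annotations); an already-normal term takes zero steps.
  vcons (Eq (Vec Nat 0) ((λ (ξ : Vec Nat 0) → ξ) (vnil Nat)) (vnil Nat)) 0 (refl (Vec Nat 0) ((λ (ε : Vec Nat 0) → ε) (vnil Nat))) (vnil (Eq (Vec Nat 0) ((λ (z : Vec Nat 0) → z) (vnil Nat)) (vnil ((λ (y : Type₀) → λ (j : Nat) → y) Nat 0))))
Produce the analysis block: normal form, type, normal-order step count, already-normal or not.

normal form:
  vcons (Eq (Vec Nat 0) (vnil Nat) (vnil Nat)) 0 (refl (Vec Nat 0) (vnil Nat)) (vnil (Eq (Vec Nat 0) (vnil Nat) (vnil Nat)))
inferred type:
  Vec (Eq (Vec Nat 0) (vnil Nat) (vnil Nat)) 1
reduction steps (normal order): 5
already normal: no
first contracted redex: a beta-redex


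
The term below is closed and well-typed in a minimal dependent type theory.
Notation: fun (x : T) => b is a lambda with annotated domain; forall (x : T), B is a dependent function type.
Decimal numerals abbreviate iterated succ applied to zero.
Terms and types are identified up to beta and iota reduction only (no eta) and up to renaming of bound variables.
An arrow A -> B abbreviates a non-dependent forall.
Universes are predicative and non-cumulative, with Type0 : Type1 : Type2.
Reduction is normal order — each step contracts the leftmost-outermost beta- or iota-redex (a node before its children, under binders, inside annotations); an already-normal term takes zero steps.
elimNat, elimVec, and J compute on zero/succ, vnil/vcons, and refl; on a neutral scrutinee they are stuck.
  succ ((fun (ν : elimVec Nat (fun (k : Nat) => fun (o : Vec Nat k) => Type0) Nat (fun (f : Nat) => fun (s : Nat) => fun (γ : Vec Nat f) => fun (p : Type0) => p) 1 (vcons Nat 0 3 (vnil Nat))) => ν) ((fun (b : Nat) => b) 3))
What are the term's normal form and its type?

normal form:
  4
the term's type:
  Nat
observation: the term reaches its normal form after 2 normal-order steps.


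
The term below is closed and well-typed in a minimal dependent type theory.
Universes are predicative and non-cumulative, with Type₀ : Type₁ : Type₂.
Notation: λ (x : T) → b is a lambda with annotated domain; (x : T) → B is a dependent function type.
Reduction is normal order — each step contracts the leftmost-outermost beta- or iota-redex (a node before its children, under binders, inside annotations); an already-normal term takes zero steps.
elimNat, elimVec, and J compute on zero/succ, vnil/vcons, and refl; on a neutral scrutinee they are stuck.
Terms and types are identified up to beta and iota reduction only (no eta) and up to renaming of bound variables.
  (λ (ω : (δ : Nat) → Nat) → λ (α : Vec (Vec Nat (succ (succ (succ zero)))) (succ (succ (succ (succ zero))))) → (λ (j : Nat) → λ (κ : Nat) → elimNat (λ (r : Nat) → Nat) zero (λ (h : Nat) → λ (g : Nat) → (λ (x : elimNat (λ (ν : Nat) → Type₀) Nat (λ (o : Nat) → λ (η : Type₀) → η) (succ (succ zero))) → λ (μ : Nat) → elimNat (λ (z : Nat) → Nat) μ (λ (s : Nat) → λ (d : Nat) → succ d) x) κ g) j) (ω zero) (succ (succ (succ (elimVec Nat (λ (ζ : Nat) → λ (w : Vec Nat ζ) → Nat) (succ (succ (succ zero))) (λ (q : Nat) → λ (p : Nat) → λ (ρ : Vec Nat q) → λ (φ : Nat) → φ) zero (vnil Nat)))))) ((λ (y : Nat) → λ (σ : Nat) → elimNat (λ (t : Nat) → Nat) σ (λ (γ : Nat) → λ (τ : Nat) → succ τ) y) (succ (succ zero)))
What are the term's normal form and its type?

reduced normal form:
  λ (ω : Vec (Vec Nat (succ (succ (succ zero)))) (succ (succ (succ (succ zero))))) → succ (succ (succ (succ (succ (succ (succ (succ (succ (succ (succ (succ zero)))))))))))
the term's type:
  (ω : Vec (Vec Nat (succ (succ (succ zero)))) (succ (succ (succ (succ zero))))) → Nat
observation: 41 normal-order steps separate the term from its normal form.


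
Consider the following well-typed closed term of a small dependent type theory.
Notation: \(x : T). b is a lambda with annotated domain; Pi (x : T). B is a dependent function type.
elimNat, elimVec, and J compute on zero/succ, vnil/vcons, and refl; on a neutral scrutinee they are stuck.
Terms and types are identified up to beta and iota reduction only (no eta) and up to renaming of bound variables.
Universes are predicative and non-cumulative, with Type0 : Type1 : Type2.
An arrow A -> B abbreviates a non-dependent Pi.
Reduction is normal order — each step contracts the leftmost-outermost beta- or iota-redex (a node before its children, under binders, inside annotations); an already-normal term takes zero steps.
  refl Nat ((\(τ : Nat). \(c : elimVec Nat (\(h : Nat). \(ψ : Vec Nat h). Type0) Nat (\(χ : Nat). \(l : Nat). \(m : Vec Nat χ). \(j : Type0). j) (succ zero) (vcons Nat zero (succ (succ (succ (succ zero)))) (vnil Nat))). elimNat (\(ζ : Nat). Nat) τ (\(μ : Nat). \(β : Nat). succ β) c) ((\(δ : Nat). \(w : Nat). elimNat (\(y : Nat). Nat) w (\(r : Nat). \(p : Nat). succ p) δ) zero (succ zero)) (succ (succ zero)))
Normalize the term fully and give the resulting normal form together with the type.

resulting normal form:
  refl Nat (succ (succ (succ zero)))
type:
  Eq Nat (succ (succ (succ zero))) (succ (succ (succ zero)))


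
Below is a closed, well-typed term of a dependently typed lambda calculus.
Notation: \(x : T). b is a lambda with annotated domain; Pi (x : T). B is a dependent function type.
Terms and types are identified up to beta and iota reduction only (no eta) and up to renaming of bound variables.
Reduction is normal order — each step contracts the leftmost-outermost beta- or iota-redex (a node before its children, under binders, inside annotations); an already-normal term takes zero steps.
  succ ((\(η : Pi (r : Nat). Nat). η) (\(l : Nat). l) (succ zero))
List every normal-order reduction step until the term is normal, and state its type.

reduction (normal order):
  succ ((\(η : Pi (r : Nat). Nat). η) (\(l : Nat). l) (succ zero))
  ~> succ ((\(η : Nat). η) (succ zero))
  ~> succ (succ zero)
inferred type:
  Nat


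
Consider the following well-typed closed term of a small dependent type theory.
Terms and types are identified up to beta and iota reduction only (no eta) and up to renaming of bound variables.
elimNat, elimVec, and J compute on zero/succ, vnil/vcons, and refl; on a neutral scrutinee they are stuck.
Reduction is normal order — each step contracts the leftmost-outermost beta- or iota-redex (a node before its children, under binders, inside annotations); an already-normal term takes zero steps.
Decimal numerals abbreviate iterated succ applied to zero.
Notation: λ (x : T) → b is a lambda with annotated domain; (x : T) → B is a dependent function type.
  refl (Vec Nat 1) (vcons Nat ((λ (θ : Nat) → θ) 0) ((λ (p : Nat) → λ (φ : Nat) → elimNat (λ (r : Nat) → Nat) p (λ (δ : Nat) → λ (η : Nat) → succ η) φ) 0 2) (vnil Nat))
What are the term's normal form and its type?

reduced normal form:
  refl (Vec Nat 1) (vcons Nat 0 2 (vnil Nat))
type:
  Eq (Vec Nat 1) (vcons Nat 0 2 (vnil Nat)) (vcons Nat 0 2 (vnil Nat))
observation: the term reaches its normal form after 10 normal-order steps.


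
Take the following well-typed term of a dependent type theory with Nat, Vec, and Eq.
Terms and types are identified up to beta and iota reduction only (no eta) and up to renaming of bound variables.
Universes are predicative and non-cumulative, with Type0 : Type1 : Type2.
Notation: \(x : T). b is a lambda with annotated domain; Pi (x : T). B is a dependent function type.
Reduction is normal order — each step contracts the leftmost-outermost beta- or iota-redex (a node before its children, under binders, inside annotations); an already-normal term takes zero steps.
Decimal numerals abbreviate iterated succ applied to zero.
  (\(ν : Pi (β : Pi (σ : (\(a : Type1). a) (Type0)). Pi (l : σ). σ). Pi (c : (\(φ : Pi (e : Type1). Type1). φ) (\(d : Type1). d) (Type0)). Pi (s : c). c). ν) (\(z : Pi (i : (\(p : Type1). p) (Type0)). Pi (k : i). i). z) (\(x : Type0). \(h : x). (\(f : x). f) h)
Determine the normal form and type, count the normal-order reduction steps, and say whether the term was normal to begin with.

reduced normal form:
  \(ν : Type0). \(β : ν). β
the term's type:
  Pi (ν : Type0). Pi (β : ν). ν
reduction steps (normal order): 3
already normal: no
first redex: a beta-redex


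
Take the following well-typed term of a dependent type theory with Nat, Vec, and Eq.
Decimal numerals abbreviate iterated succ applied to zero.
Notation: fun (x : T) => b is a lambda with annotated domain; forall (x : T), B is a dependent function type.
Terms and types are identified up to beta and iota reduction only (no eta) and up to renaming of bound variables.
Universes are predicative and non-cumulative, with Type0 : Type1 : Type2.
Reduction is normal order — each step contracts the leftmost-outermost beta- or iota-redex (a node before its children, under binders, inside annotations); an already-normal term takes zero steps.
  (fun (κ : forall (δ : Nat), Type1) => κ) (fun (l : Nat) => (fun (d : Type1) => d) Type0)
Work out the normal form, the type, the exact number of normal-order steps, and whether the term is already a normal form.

resulting normal form:
  fun (κ : Nat) => Type0
inferred type:
  forall (κ : Nat), Type1
reduction steps (normal order): 2
started in normal form: no
first redex: a beta-redex


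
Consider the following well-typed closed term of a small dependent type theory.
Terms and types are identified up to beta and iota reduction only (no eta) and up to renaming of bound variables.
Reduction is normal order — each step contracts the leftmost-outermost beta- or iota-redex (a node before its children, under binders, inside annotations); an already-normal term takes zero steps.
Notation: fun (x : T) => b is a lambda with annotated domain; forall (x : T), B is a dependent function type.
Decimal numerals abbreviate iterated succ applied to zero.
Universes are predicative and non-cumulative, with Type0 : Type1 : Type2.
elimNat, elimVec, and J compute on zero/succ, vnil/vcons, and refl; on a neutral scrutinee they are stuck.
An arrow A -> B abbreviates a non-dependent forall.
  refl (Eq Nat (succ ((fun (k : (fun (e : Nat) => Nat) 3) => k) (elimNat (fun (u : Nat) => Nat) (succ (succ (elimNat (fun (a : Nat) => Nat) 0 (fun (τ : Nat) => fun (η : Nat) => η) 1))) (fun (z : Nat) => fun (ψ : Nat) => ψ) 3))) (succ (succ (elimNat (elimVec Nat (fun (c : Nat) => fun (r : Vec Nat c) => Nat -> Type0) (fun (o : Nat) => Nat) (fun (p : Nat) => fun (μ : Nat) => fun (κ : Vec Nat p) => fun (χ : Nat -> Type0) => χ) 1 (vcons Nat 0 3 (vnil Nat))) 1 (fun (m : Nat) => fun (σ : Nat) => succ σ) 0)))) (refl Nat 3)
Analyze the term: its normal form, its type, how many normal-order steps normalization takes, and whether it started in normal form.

normal form:
  refl (Eq Nat 3 3) (refl Nat 3)
type:
  Eq (Eq Nat 3 3) (refl Nat 3) (refl Nat 3)
reduction steps (normal order): 16
term was already normal: no
first redex: a beta-redex


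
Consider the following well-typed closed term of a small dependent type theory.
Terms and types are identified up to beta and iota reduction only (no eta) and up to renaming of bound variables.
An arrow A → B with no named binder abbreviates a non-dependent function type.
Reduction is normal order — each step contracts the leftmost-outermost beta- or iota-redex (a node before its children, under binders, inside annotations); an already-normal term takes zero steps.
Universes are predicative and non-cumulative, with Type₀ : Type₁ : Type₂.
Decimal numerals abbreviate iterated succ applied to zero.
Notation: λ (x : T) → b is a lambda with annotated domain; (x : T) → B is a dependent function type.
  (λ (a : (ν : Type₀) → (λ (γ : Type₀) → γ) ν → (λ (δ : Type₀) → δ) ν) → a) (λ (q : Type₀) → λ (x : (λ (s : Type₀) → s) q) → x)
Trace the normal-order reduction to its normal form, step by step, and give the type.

normal-order reduction sequence:
  (λ (a : (ν : Type₀) → (λ (γ : Type₀) → γ) ν → (λ (δ : Type₀) → δ) ν) → a) (λ (q : Type₀) → λ (x : (λ (s : Type₀) → s) q) → x)
  ~> λ (a : Type₀) → λ (ν : (λ (γ : Type₀) → γ) a) → ν
  ~> λ (a : Type₀) → λ (ν : a) → ν
inferred type:
  (a : Type₀) → a → a


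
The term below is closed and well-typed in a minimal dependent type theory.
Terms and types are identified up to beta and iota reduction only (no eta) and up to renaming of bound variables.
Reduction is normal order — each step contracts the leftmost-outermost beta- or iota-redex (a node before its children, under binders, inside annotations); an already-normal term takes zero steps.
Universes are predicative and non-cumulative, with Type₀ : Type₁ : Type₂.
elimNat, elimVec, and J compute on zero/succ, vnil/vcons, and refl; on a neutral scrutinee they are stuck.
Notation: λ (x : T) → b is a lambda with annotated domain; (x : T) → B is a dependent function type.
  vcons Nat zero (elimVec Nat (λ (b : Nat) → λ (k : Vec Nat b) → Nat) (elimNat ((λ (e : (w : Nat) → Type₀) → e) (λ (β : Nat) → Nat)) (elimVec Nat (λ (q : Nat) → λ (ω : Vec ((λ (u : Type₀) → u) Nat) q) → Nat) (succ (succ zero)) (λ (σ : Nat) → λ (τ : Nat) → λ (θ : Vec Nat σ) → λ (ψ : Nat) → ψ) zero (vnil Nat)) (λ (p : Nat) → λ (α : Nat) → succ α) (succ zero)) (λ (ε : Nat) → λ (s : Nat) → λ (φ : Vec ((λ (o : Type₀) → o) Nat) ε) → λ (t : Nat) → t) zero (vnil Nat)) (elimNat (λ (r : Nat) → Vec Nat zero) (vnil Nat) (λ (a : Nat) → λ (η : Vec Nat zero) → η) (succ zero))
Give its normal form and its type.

reduced normal form:
  vcons Nat zero (succ (succ (succ zero))) (vnil Nat)
inferred type:
  Vec Nat (succ zero)


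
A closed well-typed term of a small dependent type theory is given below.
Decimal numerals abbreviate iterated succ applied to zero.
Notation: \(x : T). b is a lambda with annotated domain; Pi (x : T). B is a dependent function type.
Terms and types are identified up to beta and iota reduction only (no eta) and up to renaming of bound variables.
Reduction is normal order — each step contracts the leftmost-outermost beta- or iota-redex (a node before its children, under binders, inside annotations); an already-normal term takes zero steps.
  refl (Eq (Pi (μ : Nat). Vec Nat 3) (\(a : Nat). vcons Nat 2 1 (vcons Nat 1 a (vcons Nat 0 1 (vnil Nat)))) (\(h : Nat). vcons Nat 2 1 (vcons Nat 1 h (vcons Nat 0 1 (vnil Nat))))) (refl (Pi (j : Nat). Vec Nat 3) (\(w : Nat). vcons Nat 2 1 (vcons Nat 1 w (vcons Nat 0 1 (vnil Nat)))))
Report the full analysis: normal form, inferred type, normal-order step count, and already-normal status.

resulting normal form:
  refl (Eq (Pi (μ : Nat). Vec Nat 3) (\(a : Nat). vcons Nat 2 1 (vcons Nat 1 a (vcons Nat 0 1 (vnil Nat)))) (\(h : Nat). vcons Nat 2 1 (vcons Nat 1 h (vcons Nat 0 1 (vnil Nat))))) (refl (Pi (j : Nat). Vec Nat 3) (\(w : Nat). vcons Nat 2 1 (vcons Nat 1 w (vcons Nat 0 1 (vnil Nat)))))
the term's type:
  Eq (Eq (Pi (μ : Nat). Vec Nat 3) (\(a : Nat). vcons Nat 2 1 (vcons Nat 1 a (vcons Nat 0 1 (vnil Nat)))) (\(h : Nat). vcons Nat 2 1 (vcons Nat 1 h (vcons Nat 0 1 (vnil Nat))))) (refl (Pi (j : Nat). Vec Nat 3) (\(w : Nat). vcons Nat 2 1 (vcons Nat 1 w (vcons Nat 0 1 (vnil Nat))))) (refl (Pi (r : Nat). Vec Nat 3) (\(x : Nat). vcons Nat 2 1 (vcons Nat 1 x (vcons Nat 0 1 (vnil Nat)))))
steps to reach normal form (normal order): 0
started in normal form: yes


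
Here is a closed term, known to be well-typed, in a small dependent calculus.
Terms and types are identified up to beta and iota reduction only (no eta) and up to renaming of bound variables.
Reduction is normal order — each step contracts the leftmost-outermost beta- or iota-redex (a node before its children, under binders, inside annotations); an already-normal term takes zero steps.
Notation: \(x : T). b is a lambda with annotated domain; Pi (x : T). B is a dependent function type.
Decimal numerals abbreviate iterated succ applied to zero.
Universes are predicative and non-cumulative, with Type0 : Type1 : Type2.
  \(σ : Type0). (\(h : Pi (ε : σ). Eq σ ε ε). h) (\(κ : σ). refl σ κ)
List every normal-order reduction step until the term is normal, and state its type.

normal-order reduction sequence:
  \(σ : Type0). (\(h : Pi (ε : σ). Eq σ ε ε). h) (\(κ : σ). refl σ κ)
  ~> \(σ : Type0). \(h : σ). refl σ h
type:
  Pi (σ : Type0). Pi (h : σ). Eq σ h h


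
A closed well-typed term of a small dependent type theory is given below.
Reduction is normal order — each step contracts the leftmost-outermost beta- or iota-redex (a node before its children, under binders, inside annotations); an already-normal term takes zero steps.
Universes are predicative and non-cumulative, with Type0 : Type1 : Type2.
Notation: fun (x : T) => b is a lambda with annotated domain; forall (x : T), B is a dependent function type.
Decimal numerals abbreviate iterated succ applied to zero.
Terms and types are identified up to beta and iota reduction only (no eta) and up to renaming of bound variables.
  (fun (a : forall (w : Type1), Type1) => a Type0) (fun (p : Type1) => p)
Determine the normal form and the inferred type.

normal form:
  Type0
inferred type:
  Type1


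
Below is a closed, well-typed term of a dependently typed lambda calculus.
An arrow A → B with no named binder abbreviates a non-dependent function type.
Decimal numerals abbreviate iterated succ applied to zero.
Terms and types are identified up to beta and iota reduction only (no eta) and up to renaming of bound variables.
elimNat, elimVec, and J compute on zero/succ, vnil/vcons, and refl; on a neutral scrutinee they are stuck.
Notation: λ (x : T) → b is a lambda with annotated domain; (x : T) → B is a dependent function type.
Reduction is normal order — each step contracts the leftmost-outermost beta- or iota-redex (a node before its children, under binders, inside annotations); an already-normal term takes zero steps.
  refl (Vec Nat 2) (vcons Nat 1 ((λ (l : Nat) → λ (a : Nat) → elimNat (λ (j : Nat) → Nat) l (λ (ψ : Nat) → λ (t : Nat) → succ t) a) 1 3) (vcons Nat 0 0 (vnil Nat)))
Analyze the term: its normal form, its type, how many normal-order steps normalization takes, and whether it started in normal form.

reduced normal form:
  refl (Vec Nat 2) (vcons Nat 1 4 (vcons Nat 0 0 (vnil Nat)))
type:
  Eq (Vec Nat 2) (vcons Nat 1 4 (vcons Nat 0 0 (vnil Nat))) (vcons Nat 1 4 (vcons Nat 0 0 (vnil Nat)))
normal-order step count: 12
term was already normal: no
first redex: a beta-redex


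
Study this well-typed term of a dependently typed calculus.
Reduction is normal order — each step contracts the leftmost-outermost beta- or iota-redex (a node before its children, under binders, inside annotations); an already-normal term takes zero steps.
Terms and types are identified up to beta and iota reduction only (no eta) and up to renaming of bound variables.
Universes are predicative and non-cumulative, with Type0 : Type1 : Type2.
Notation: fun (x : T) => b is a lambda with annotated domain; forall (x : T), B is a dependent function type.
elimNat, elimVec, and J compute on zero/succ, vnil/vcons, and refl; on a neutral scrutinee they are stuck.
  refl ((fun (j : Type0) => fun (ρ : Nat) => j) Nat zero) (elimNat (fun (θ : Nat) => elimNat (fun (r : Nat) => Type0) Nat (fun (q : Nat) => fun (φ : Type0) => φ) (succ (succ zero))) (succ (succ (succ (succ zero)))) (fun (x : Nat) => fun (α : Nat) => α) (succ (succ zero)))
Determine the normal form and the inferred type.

normal form:
  refl Nat (succ (succ (succ (succ zero))))
type:
  Eq Nat (succ (succ (succ (succ zero)))) (succ (succ (succ (succ zero))))


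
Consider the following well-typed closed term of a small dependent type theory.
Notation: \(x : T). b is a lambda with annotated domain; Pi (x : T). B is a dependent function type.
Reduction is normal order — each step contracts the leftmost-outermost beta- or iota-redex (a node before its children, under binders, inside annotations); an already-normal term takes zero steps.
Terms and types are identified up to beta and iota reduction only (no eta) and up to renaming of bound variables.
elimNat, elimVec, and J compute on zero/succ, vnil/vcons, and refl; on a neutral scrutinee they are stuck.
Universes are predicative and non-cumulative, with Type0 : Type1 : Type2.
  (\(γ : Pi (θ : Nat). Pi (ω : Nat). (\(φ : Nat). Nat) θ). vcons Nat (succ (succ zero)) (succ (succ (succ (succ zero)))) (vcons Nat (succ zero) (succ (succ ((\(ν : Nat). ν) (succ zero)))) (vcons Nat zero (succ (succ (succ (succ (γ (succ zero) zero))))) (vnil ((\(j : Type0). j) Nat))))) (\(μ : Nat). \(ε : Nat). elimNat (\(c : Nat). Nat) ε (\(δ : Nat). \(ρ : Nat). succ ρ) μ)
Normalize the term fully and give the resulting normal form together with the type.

normal form:
  vcons Nat (succ (succ zero)) (succ (succ (succ (succ zero)))) (vcons Nat (succ zero) (succ (succ (succ zero))) (vcons Nat zero (succ (succ (succ (succ (succ zero))))) (vnil Nat)))
inferred type:
  Vec Nat (succ (succ (succ zero)))


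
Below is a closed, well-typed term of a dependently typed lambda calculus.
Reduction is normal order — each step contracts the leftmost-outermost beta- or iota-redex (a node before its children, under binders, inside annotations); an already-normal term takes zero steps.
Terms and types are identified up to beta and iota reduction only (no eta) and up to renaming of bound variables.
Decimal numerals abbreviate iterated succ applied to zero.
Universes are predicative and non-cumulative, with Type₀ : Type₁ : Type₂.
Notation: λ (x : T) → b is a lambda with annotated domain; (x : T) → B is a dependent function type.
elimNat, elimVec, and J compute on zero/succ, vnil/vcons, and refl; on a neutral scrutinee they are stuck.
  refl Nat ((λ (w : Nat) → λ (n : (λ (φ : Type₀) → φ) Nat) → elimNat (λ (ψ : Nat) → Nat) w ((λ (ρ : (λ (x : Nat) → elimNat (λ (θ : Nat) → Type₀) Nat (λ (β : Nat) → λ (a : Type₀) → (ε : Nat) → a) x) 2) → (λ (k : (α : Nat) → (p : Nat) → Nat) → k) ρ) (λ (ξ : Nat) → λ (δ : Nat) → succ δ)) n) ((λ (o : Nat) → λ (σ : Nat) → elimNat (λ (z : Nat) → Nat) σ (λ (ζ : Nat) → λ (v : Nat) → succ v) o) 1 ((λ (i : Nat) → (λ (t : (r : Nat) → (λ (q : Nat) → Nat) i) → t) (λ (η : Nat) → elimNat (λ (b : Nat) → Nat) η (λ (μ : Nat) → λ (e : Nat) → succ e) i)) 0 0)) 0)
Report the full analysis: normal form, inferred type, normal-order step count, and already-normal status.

normal form:
  refl Nat 1
the term's type:
  Eq Nat 1 1
reduction steps (normal order): 13
already normal: no
first redex: a beta-redex


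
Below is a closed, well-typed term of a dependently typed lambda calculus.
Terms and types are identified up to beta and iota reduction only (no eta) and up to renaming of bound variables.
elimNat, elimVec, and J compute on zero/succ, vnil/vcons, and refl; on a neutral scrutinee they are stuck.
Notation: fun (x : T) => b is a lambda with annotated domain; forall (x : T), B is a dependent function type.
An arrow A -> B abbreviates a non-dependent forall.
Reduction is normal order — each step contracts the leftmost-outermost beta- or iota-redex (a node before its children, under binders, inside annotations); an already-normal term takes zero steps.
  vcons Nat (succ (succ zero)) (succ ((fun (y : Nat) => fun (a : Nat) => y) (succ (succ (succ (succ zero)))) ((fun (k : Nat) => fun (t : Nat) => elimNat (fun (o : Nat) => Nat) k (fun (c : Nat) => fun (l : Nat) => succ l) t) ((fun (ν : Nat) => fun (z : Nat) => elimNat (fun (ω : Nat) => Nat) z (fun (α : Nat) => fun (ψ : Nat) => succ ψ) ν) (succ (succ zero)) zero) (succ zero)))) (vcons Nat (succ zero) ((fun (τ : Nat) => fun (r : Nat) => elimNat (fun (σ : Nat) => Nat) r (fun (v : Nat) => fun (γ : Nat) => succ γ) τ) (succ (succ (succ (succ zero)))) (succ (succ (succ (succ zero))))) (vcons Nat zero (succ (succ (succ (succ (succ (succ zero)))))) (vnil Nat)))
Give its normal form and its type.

reduced normal form:
  vcons Nat (succ (succ zero)) (succ (succ (succ (succ (succ zero))))) (vcons Nat (succ zero) (succ (succ (succ (succ (succ (succ (succ (succ zero)))))))) (vcons Nat zero (succ (succ (succ (succ (succ (succ zero)))))) (vnil Nat)))
inferred type:
  Vec Nat (succ (succ (succ zero)))


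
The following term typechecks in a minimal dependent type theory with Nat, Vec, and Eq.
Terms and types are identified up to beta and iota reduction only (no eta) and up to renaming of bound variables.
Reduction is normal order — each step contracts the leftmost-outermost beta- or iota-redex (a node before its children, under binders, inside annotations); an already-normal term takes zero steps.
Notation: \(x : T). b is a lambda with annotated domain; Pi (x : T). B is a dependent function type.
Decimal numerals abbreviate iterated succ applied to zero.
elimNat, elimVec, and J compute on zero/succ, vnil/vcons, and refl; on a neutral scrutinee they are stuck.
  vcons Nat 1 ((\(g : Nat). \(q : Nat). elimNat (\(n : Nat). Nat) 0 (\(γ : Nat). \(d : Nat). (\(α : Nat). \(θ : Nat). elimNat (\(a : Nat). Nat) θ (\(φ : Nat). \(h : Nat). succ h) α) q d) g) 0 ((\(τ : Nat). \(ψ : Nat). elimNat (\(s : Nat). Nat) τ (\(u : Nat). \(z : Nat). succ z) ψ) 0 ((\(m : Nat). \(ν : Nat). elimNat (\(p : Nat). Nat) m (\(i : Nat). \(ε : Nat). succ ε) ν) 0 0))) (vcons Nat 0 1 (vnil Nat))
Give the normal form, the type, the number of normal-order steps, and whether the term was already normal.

resulting normal form:
  vcons Nat 1 0 (vcons Nat 0 1 (vnil Nat))
type:
  Vec Nat 2
normal-order step count: 3
already normal: no
first contracted redex: a beta-redex
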